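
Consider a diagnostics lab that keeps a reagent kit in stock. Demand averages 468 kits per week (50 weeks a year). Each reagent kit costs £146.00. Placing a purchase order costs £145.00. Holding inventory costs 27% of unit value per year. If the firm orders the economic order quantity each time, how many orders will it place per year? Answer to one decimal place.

Annual demand D = 468 × 50 = 23,400.
Holding cost H = 0.27 × £146.00 = £39.4200 per unit per year.
EOQ = √(2DS/H) = √(2 × 23,400 × 145 / 39.42) ≈ 414.90.
Orders per year = D / Q* = 23,400 / 414.90 ≈ 56.398.

N ≈ 56.4 orders per year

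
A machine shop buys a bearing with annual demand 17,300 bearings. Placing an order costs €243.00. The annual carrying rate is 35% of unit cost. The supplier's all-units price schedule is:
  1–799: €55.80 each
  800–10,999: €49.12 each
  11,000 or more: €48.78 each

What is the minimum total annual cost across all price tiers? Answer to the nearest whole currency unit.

TC* ≈ €861,908

Holding cost per unit per year at price C is H = 0.35·C.
For each price level, check whether its EOQ is feasible; otherwise the best quantity at that price is the breakpoint.
EOQ at €55.80 = 656.1 (feasible in tier 1): TC = 17,300×€55.80 + (17,300/656.1)×243 + (656.1/2)×0.35×€55.80 = €978,154.22.
EOQ at €49.12 = 699.3 < 800, so use break Q=800: TC = 17,300×€49.12 + (17,300/800.0)×243 + (800.0/2)×0.35×€49.12 = €861,907.68.
EOQ at €48.78 = 701.8 < 11000, so use break Q=11000: TC = 17,300×€48.78 + (17,300/11000.0)×243 + (11000.0/2)×0.35×€48.78 = €938,177.67.
Lowest total cost among the candidates is at Q = 800.0.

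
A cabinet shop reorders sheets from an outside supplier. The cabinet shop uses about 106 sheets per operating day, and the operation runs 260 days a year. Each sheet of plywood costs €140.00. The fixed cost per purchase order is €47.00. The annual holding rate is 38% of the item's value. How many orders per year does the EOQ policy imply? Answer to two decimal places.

Annual demand D = 106 × 260 = 27,560.
Holding cost H = 0.38 × €140.00 = €53.2000 per unit per year.
Q* = √(2DS/H) = √(2 × 27,560 × 47 / 53.2) ≈ 220.67.
Orders per year = D / Q* = 27,560 / 220.67 ≈ 124.891.

N ≈ 124.89 orders per year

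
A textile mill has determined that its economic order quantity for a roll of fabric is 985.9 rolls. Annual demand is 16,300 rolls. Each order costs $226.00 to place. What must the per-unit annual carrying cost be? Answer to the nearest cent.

H ≈ $7.58

Invert the EOQ relation Q*² = 2DS/H.
From Q* = √(2DS/H): H = 2DS / Q*² = 2 × 16,300 × 226 / 985.9² = 7.5798.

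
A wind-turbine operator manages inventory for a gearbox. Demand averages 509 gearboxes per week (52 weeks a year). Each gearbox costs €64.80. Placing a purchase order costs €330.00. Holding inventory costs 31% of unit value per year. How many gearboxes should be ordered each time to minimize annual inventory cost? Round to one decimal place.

Annual demand D = 509 × 52 = 26,468.
Holding cost H = 0.31 × €64.80 = €20.0880 per unit per year.
EOQ = √(2DS / H) = √(2 × 26,468 × 330 / 20.088).
= √(17,468,880 / 20.088) = √869,617.6822 ≈ 932.533.

Q* ≈ 932.5 gearboxes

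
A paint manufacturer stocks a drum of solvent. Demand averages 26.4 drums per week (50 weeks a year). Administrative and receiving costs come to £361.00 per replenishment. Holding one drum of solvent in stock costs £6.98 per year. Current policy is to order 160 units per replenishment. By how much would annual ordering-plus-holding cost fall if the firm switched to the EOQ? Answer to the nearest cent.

Extra cost ≈ £957.46 per year

Annual demand D = 26.4 × 50 = 1,320.
EOQ = √(2DS/H) = √(2 × 1,320 × 361 / 6.98) ≈ 369.51.
Cost at Q* = (D/Q*)S + (Q*/2)H = √(2DSH) ≈ £2,579.19.
Cost at Q = 160: (1,320/160)×361 + (160/2)×6.98 = £2,978.25 + £558.40 = £3,536.65.
Excess = £3,536.65 − £2,579.19 = £957.46.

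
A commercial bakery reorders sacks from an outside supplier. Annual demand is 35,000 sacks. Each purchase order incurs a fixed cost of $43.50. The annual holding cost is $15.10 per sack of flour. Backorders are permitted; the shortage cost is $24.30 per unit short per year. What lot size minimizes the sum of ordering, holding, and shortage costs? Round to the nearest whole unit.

With planned backorders, Q* = √(2DS/H) · √((H+B)/B).
√(2DS/H) = √(2 × 35,000 × 43.5 / 15.1) = 449.061.
√((H+B)/B) = √((15.1+24.3)/24.3) = 1.2733.
Q* ≈ 571.808.

Q* ≈ 572 sacks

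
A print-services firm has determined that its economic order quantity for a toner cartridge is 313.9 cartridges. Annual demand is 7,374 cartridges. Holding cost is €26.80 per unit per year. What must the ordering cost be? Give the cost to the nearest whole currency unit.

Invert the EOQ relation Q*² = 2DS/H.
From Q* = √(2DS/H): S = Q*²H / (2D) = 313.9² × 26.8 / (2 × 7,374) = 179.0541.

S ≈ €179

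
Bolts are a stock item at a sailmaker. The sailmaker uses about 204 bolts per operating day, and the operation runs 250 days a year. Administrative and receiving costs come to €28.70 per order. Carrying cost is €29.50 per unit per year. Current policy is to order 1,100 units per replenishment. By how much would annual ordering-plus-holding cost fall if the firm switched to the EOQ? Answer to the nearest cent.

Extra cost ≈ €8,262.72 per year

Annual demand D = 204 × 250 = 51,000.
EOQ = √(2DS/H) = √(2 × 51,000 × 28.7 / 29.5) ≈ 315.01.
Cost at Q* = (D/Q*)S + (Q*/2)H = √(2DSH) ≈ €9,292.92.
Cost at Q = 1,100: (51,000/1,100)×28.7 + (1,100/2)×29.5 = €1,330.64 + €16,225.00 = €17,555.64.
Excess = €17,555.64 − €9,292.92 = €8,262.72.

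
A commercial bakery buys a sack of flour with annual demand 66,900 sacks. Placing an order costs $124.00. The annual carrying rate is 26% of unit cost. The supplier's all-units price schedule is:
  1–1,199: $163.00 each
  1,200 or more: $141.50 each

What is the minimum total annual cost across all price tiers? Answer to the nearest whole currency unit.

Holding cost per unit per year at price C is H = 0.26·C.
Evaluate total cost at each tier's feasible EOQ or, if the EOQ is below the tier, at the tier's minimum quantity.
EOQ at $163.00 = 625.7 (feasible in tier 1): TC = 66,900×$163.00 + (66,900/625.7)×124 + (625.7/2)×0.26×$163.00 = $10,931,216.69.
EOQ at $141.50 = 671.5 < 1200, so use break Q=1200: TC = 66,900×$141.50 + (66,900/1200.0)×124 + (1200.0/2)×0.26×$141.50 = $9,495,337.00.
Lowest total cost among the candidates is at Q = 1200.0.

TC* ≈ $9,495,337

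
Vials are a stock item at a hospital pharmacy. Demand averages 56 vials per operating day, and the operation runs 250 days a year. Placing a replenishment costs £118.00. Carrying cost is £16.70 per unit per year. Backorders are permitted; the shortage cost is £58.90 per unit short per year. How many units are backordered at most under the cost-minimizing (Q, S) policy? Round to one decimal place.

S* ≈ 111.3 vials

Annual demand D = 56 × 250 = 14,000.
With planned backorders, Q* = √(2DS/H) · √((H+B)/B).
√(2DS/H) = √(2 × 14,000 × 118 / 16.7) = 444.797.
√((H+B)/B) = √((16.7+58.9)/58.9) = 1.1329.
Q* ≈ 503.924.
S* = Q* · H/(H+B) = 503.924 × 16.7/75.6 ≈ 111.317.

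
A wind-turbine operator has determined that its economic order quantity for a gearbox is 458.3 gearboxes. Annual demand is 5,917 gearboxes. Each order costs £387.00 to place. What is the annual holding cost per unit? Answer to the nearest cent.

H ≈ £21.80

Squaring Q* = √(2DS/H) gives Q*² = 2DS/H.
From Q* = √(2DS/H): H = 2DS / Q*² = 2 × 5,917 × 387 / 458.3² = 21.8043.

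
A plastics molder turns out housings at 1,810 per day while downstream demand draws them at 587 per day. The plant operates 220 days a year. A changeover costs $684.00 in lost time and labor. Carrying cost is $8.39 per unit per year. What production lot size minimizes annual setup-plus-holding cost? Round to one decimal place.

Q* ≈ 5,582.4 housings

Annual demand D = 587 × 220 = 129,140.
Production build-up factor (1 − d/p) = 1 − 587/1,810 = 0.6757.
Q* = √(2DS / (H(1 − d/p))) = √(2 × 129,140 × 684 / (8.39 × 0.6757)).
= √(176,663,520 / 5.669) ≈ 5582.369.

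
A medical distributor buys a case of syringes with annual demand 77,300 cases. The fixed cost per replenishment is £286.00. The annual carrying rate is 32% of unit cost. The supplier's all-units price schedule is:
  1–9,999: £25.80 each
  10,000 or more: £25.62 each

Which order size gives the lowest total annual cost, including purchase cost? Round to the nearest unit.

Holding cost per unit per year at price C is H = 0.32·C.
Evaluate total cost at each tier's feasible EOQ or, if the EOQ is below the tier, at the tier's minimum quantity.
EOQ at £25.80 = 2314.2 (feasible in tier 1): TC = 77,300×£25.80 + (77,300/2314.2)×286 + (2314.2/2)×0.32×£25.80 = £2,013,446.12.
EOQ at £25.62 = 2322.3 < 10000, so use break Q=10000: TC = 77,300×£25.62 + (77,300/10000.0)×286 + (10000.0/2)×0.32×£25.62 = £2,023,628.78.
Lowest total cost is £2,013,446.12 at Q = 2314.2.

Q* ≈ 2,314 cases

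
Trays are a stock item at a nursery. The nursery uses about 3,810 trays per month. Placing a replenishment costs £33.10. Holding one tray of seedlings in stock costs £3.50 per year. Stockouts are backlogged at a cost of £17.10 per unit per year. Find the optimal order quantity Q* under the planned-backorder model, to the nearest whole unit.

Annual demand D = 3,810 × 12 = 45,720.
With planned backorders, Q* = √(2DS/H) · √((H+B)/B).
√(2DS/H) = √(2 × 45,720 × 33.1 / 3.5) = 929.925.
√((H+B)/B) = √((3.5+17.1)/17.1) = 1.0976.
Q* ≈ 1020.666.

Q* ≈ 1,021 trays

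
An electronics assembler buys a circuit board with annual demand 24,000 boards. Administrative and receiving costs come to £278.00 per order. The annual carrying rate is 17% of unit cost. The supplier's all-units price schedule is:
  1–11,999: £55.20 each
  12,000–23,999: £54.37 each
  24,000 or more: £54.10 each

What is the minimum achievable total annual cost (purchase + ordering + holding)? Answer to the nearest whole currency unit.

TC* ≈ £1,335,990

Holding cost per unit per year at price C is H = 0.17·C.
For each price level, check whether its EOQ is feasible; otherwise the best quantity at that price is the breakpoint.
EOQ at £55.20 = 1192.5 (feasible in tier 1): TC = 24,000×£55.20 + (24,000/1192.5)×278 + (1192.5/2)×0.17×£55.20 = £1,335,990.18.
EOQ at £54.37 = 1201.5 < 12000, so use break Q=12000: TC = 24,000×£54.37 + (24,000/12000.0)×278 + (12000.0/2)×0.17×£54.37 = £1,360,893.40.
EOQ at £54.10 = 1204.5 < 24000, so use break Q=24000: TC = 24,000×£54.10 + (24,000/24000.0)×278 + (24000.0/2)×0.17×£54.10 = £1,409,042.00.
Lowest total cost among the candidates is at Q = 1192.5.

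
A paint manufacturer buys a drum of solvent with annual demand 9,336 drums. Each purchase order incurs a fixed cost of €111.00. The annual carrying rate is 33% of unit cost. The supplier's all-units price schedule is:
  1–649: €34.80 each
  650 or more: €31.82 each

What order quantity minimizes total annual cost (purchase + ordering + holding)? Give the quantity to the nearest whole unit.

Q* ≈ 650 drums

Holding cost per unit per year at price C is H = 0.33·C.
Candidates are each tier's EOQ (if it falls in that tier) and each price-break quantity.
EOQ at €34.80 = 424.8 (feasible in tier 1): TC = 9,336×€34.80 + (9,336/424.8)×111 + (424.8/2)×0.33×€34.80 = €329,771.49.
EOQ at €31.82 = 444.3 < 650, so use break Q=650: TC = 9,336×€31.82 + (9,336/650.0)×111 + (650.0/2)×0.33×€31.82 = €302,078.52.
Lowest total cost is €302,078.52 at Q = 650.0.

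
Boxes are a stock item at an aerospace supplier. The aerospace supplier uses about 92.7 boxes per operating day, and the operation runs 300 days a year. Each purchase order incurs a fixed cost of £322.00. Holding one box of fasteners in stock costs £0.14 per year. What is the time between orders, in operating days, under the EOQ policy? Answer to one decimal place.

Annual demand D = 92.7 × 300 = 27,810.
EOQ = √(2DS/H) = √(2 × 27,810 × 322 / 0.14) ≈ 11310.44.
Cycle time = Q*/D × 300 = 11310.44 / 27,810 × 300 ≈ 122.011 days.

T ≈ 122.0 days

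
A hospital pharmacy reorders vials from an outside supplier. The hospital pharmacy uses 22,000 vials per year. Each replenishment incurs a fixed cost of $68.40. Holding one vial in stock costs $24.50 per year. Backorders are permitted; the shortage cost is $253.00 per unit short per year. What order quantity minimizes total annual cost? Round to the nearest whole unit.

Q* ≈ 367 vials

With planned backorders, Q* = √(2DS/H) · √((H+B)/B).
√(2DS/H) = √(2 × 22,000 × 68.4 / 24.5) = 350.487.
√((H+B)/B) = √((24.5+253)/253) = 1.0473.
Q* ≈ 367.065.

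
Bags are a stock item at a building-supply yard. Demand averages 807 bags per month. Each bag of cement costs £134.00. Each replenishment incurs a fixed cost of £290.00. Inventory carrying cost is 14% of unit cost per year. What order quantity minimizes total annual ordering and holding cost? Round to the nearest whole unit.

Q* ≈ 547 bags

Annual demand D = 807 × 12 = 9,684.
Holding cost H = 0.14 × £134.00 = £18.7600 per unit per year.
EOQ = √(2DS / H) = √(2 × 9,684 × 290 / 18.76).
= √(5,616,720 / 18.76) = √299,398.7207 ≈ 547.173.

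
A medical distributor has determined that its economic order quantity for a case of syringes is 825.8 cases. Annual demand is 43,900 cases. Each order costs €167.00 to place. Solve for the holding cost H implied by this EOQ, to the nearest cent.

The basic EOQ model gives Q* = √(2DS/H); rearrange for the unknown.
From Q* = √(2DS/H): H = 2DS / Q*² = 2 × 43,900 × 167 / 825.8² = 21.5011.

H ≈ €21.50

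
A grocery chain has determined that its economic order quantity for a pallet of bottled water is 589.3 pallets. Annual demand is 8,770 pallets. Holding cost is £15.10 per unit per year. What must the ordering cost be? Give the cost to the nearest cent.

S ≈ £298.96

The basic EOQ model gives Q* = √(2DS/H); rearrange for the unknown.
From Q* = √(2DS/H): S = Q*²H / (2D) = 589.3² × 15.1 / (2 × 8,770) = 298.9649.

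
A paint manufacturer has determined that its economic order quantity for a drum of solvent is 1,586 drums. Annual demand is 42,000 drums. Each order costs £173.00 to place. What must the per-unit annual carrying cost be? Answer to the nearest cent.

H ≈ £5.78

The basic EOQ model gives Q* = √(2DS/H); rearrange for the unknown.
From Q* = √(2DS/H): H = 2DS / Q*² = 2 × 42,000 × 173 / 1,586² = 5.7772.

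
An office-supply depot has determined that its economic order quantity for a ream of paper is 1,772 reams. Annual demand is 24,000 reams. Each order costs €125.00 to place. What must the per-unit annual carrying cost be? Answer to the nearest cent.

Squaring Q* = √(2DS/H) gives Q*² = 2DS/H.
From Q* = √(2DS/H): H = 2DS / Q*² = 2 × 24,000 × 125 / 1,772² = 1.9108.

H ≈ €1.91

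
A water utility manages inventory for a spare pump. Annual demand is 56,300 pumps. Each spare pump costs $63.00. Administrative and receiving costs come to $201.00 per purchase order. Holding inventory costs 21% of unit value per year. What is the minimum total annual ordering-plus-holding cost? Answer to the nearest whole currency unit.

Holding cost H = 0.21 × $63.00 = $13.2300 per unit per year.
The optimal lot size = √(2DS/H) = √(2 × 56,300 × 201 / 13.23) ≈ 1307.94.
At Q*, ordering cost (D/Q*)S equals holding cost (Q*/2)H, each = √(DSH/2).
Minimum total = √(2DSH) = √(2 × 56,300 × 201 × 13.23) ≈ 17304.025.

TC* ≈ $17,304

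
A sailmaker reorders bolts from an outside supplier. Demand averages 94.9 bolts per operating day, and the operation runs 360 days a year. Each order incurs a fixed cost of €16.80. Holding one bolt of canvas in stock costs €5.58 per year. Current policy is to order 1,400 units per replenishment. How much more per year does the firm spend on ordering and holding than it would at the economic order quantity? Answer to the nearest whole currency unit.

Annual demand D = 94.9 × 360 = 34,164.
EOQ = √(2DS/H) = √(2 × 34,164 × 16.8 / 5.58) ≈ 453.56.
Cost at Q* = (D/Q*)S + (Q*/2)H = √(2DSH) ≈ €2,530.88.
Cost at Q = 1,400: (34,164/1,400)×16.8 + (1,400/2)×5.58 = €409.97 + €3,906.00 = €4,315.97.
Excess = €4,315.97 − €2,530.88 = €1,785.09.

Extra cost ≈ €1,785 per year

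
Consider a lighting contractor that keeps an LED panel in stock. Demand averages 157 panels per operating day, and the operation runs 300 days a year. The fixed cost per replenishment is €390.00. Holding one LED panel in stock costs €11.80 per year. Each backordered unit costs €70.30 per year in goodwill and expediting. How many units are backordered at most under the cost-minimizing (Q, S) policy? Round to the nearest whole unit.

S* ≈ 274 panels

Annual demand D = 157 × 300 = 47,100.
With planned backorders, Q* = √(2DS/H) · √((H+B)/B).
√(2DS/H) = √(2 × 47,100 × 390 / 11.8) = 1764.480.
√((H+B)/B) = √((11.8+70.3)/70.3) = 1.0807.
Q* ≈ 1906.824.
S* = Q* · H/(H+B) = 1906.824 × 11.8/82.1 ≈ 274.062.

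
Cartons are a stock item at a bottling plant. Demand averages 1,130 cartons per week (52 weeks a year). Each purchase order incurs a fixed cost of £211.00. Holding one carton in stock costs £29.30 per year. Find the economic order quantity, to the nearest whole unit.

Q* ≈ 920 cartons

Annual demand D = 1,130 × 52 = 58,760.
EOQ = √(2DS / H) = √(2 × 58,760 × 211 / 29.3).
= √(24,796,720 / 29.3) = √846,304.4369 ≈ 919.948.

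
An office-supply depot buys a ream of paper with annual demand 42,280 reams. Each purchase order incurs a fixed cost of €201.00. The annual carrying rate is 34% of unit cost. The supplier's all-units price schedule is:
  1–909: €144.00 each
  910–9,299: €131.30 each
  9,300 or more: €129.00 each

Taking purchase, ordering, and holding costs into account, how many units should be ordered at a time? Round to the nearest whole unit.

Q* ≈ 910 reams

Holding cost per unit per year at price C is H = 0.34·C.
Candidates are each tier's EOQ (if it falls in that tier) and each price-break quantity.
EOQ at €144.00 = 589.2 (feasible in tier 1): TC = 42,280×€144.00 + (42,280/589.2)×201 + (589.2/2)×0.34×€144.00 = €6,117,167.04.
EOQ at €131.30 = 617.0 < 910, so use break Q=910: TC = 42,280×€131.30 + (42,280/910.0)×201 + (910.0/2)×0.34×€131.30 = €5,581,014.88.
EOQ at €129.00 = 622.5 < 9300, so use break Q=9300: TC = 42,280×€129.00 + (42,280/9300.0)×201 + (9300.0/2)×0.34×€129.00 = €5,658,982.79.
Lowest total cost is €5,581,014.88 at Q = 910.0.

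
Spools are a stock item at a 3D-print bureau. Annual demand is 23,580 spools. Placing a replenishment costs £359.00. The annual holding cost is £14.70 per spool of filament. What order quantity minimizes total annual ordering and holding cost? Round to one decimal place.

EOQ = √(2DS / H) = √(2 × 23,580 × 359 / 14.7).
= √(16,930,440 / 14.7) = √1,151,730.6122 ≈ 1073.187.

Q* ≈ 1,073.2 spools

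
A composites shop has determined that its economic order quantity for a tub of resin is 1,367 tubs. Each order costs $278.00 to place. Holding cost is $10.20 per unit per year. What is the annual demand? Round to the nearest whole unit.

D ≈ 34,282 tubs per year

Invert the EOQ relation Q*² = 2DS/H.
From Q* = √(2DS/H): D = Q*²H / (2S) = 1,367² × 10.2 / (2 × 278) = 34281.705.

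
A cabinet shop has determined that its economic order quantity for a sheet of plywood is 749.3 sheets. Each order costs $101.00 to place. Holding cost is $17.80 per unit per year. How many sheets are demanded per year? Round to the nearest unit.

D ≈ 49,474 sheets per year

Squaring Q* = √(2DS/H) gives Q*² = 2DS/H.
From Q* = √(2DS/H): D = Q*²H / (2S) = 749.3² × 17.8 / (2 × 101) = 49474.350.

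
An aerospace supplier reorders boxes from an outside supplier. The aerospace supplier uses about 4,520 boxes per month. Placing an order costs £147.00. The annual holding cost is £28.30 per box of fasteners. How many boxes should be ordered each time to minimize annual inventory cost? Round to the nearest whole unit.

Q* ≈ 751 boxes

Annual demand D = 4,520 × 12 = 54,240.
EOQ = √(2DS / H) = √(2 × 54,240 × 147 / 28.3).
= √(15,946,560 / 28.3) = √563,482.6855 ≈ 750.655.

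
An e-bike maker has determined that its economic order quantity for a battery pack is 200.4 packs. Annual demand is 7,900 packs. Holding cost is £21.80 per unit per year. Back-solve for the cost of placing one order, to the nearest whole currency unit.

S ≈ £55

The basic EOQ model gives Q* = √(2DS/H); rearrange for the unknown.
From Q* = √(2DS/H): S = Q*²H / (2D) = 200.4² × 21.8 / (2 × 7,900) = 55.4109.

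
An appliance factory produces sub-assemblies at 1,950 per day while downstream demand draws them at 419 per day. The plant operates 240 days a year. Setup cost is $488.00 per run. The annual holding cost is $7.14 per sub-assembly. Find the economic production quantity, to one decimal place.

Q* ≈ 4,184.3 sub-assemblies

Annual demand D = 419 × 240 = 100,560.
Production build-up factor (1 − d/p) = 1 − 419/1,950 = 0.7851.
Q* = √(2DS / (H(1 − d/p))) = √(2 × 100,560 × 488 / (7.14 × 0.7851)).
= √(98,146,560 / 5.6058) ≈ 4184.255.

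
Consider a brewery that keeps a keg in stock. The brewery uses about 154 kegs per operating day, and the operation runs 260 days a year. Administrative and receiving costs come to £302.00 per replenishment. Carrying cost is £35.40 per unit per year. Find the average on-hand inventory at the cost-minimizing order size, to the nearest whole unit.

Average inventory ≈ 413 kegs

Annual demand D = 154 × 260 = 40,040.
Q* = √(2DS/H) = √(2 × 40,040 × 302 / 35.4) ≈ 826.54.
Average inventory = Q*/2 ≈ 826.54 / 2 = 413.270.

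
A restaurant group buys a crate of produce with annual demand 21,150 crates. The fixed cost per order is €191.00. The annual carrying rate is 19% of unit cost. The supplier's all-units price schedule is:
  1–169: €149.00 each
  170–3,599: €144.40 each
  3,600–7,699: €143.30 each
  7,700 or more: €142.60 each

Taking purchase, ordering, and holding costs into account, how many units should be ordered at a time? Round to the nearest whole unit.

Q* ≈ 543 crates

Holding cost per unit per year at price C is H = 0.19·C.
For each price level, check whether its EOQ is feasible; otherwise the best quantity at that price is the breakpoint.
Tier 1 (€149.00): EOQ = 534.2 exceeds tier's upper bound 169, so this tier is dominated.
EOQ at €144.40 = 542.7 (feasible in tier 2): TC = 21,150×€144.40 + (21,150/542.7)×191 + (542.7/2)×0.19×€144.40 = €3,068,948.37.
EOQ at €143.30 = 544.7 < 3600, so use break Q=3600: TC = 21,150×€143.30 + (21,150/3600.0)×191 + (3600.0/2)×0.19×€143.30 = €3,080,925.73.
EOQ at €142.60 = 546.1 < 7700, so use break Q=7700: TC = 21,150×€142.60 + (21,150/7700.0)×191 + (7700.0/2)×0.19×€142.60 = €3,120,826.53.
Lowest total cost is €3,068,948.37 at Q = 542.7.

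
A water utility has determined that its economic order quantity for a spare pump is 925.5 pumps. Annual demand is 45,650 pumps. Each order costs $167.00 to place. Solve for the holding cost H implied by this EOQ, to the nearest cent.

The basic EOQ model gives Q* = √(2DS/H); rearrange for the unknown.
From Q* = √(2DS/H): H = 2DS / Q*² = 2 × 45,650 × 167 / 925.5² = 17.8006.

H ≈ $17.80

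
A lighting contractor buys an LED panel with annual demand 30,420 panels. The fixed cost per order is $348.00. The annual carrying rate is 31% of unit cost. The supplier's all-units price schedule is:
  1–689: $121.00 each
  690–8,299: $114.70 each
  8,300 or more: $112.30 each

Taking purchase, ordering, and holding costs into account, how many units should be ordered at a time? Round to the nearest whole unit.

Holding cost per unit per year at price C is H = 0.31·C.
Candidates are each tier's EOQ (if it falls in that tier) and each price-break quantity.
Tier 1 ($121.00): EOQ = 751.3 exceeds tier's upper bound 689, so this tier is dominated.
EOQ at $114.70 = 771.7 (feasible in tier 2): TC = 30,420×$114.70 + (30,420/771.7)×348 + (771.7/2)×0.31×$114.70 = $3,516,611.64.
EOQ at $112.30 = 779.9 < 8300, so use break Q=8300: TC = 30,420×$112.30 + (30,420/8300.0)×348 + (8300.0/2)×0.31×$112.30 = $3,561,915.39.
Lowest total cost is $3,516,611.64 at Q = 771.7.

Q* ≈ 772 panels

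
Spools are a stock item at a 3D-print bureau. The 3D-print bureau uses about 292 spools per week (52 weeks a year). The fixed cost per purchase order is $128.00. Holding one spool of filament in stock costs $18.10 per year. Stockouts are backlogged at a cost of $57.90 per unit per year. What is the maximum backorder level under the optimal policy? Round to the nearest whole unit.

S* ≈ 126 spools

Annual demand D = 292 × 52 = 15,184.
With planned backorders, Q* = √(2DS/H) · √((H+B)/B).
√(2DS/H) = √(2 × 15,184 × 128 / 18.1) = 463.419.
√((H+B)/B) = √((18.1+57.9)/57.9) = 1.1457.
Q* ≈ 530.935.
S* = Q* · H/(H+B) = 530.935 × 18.1/76 ≈ 126.446.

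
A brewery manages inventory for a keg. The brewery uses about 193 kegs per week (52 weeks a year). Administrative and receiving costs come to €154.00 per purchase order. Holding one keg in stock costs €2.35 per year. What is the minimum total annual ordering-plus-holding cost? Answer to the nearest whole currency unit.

Annual demand D = 193 × 52 = 10,036.
EOQ = √(2DS/H) = √(2 × 10,036 × 154 / 2.35) ≈ 1146.89.
At the optimum the two cost components are equal, so total cost = 2·(Q*/2)H = Q*·H.
Minimum total = √(2DSH) = √(2 × 10,036 × 154 × 2.35) ≈ 2695.191.

TC* ≈ €2,695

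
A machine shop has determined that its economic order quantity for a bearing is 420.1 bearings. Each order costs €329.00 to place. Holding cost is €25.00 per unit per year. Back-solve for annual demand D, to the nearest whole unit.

D ≈ 6,705 bearings per year

The basic EOQ model gives Q* = √(2DS/H); rearrange for the unknown.
From Q* = √(2DS/H): D = Q*²H / (2S) = 420.1² × 25 / (2 × 329) = 6705.320.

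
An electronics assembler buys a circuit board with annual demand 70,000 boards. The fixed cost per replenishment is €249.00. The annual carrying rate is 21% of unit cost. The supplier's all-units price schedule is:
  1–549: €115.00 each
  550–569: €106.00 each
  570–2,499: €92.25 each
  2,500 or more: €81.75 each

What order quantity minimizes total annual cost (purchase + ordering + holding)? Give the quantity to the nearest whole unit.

Q* ≈ 2,500 boards

Holding cost per unit per year at price C is H = 0.21·C.
Candidates are each tier's EOQ (if it falls in that tier) and each price-break quantity.
Tier 1 (€115.00): EOQ = 1201.4 exceeds tier's upper bound 549, so this tier is dominated.
Tier 2 (€106.00): EOQ = 1251.4 exceeds tier's upper bound 569, so this tier is dominated.
EOQ at €92.25 = 1341.4 (feasible in tier 3): TC = 70,000×€92.25 + (70,000/1341.4)×249 + (1341.4/2)×0.21×€92.25 = €6,483,487.02.
EOQ at €81.75 = 1425.0 < 2500, so use break Q=2500: TC = 70,000×€81.75 + (70,000/2500.0)×249 + (2500.0/2)×0.21×€81.75 = €5,750,931.38.
Lowest total cost is €5,750,931.38 at Q = 2500.0.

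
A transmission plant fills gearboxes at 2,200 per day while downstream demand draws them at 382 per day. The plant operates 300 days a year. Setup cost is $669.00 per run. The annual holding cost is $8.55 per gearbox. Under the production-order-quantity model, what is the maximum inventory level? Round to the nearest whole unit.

I_max ≈ 3,850 gearboxes

Annual demand D = 382 × 300 = 114,600.
Production build-up factor (1 − d/p) = 1 − 382/2,200 = 0.8264.
Q* = √(2DS / (H(1 − d/p))) = √(2 × 114,600 × 669 / (8.55 × 0.8264)).
= √(153,334,800 / 7.0654) ≈ 4658.560.
Maximum inventory = Q*(1 − d/p) = 4658.560 × 0.8264 ≈ 3849.665.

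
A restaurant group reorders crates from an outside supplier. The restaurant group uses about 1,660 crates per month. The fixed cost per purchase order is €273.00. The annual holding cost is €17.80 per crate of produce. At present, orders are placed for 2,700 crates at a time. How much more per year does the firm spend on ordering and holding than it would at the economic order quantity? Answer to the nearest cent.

Extra cost ≈ €12,130.17 per year

Annual demand D = 1,660 × 12 = 19,920.
EOQ = √(2DS/H) = √(2 × 19,920 × 273 / 17.8) ≈ 781.68.
Cost at Q* = (D/Q*)S + (Q*/2)H = √(2DSH) ≈ €13,913.97.
Cost at Q = 2,700: (19,920/2,700)×273 + (2,700/2)×17.8 = €2,014.13 + €24,030.00 = €26,044.13.
Excess = €26,044.13 − €13,913.97 = €12,130.17.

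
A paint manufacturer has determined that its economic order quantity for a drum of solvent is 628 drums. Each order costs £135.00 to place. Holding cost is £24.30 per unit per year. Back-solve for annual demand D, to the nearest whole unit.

Invert the EOQ relation Q*² = 2DS/H.
From Q* = √(2DS/H): D = Q*²H / (2S) = 628² × 24.3 / (2 × 135) = 35494.560.

D ≈ 35,495 drums per year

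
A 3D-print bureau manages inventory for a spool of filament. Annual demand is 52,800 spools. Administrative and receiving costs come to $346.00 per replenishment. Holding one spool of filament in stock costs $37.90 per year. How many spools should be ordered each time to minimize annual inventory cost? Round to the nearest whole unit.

EOQ = √(2DS / H) = √(2 × 52,800 × 346 / 37.9).
= √(36,537,600 / 37.9) = √964,052.7704 ≈ 981.862.

Q* ≈ 982 spools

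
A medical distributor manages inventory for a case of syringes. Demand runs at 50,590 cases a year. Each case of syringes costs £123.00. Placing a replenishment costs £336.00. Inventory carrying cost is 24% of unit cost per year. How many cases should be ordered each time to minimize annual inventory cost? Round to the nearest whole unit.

Q* ≈ 1,073 cases

Holding cost H = 0.24 × £123.00 = £29.5200 per unit per year.
EOQ = √(2DS / H) = √(2 × 50,590 × 336 / 29.52).
= √(33,996,480 / 29.52) = √1,151,642.2764 ≈ 1073.146.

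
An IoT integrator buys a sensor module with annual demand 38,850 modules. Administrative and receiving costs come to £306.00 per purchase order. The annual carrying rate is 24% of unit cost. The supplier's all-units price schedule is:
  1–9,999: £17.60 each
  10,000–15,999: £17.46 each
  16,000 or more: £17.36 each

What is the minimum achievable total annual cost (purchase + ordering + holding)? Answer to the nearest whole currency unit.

TC* ≈ £693,782

Holding cost per unit per year at price C is H = 0.24·C.
For each price level, check whether its EOQ is feasible; otherwise the best quantity at that price is the breakpoint.
EOQ at £17.60 = 2372.5 (feasible in tier 1): TC = 38,850×£17.60 + (38,850/2372.5)×306 + (2372.5/2)×0.24×£17.60 = £693,781.51.
EOQ at £17.46 = 2382.0 < 10000, so use break Q=10000: TC = 38,850×£17.46 + (38,850/10000.0)×306 + (10000.0/2)×0.24×£17.46 = £700,461.81.
EOQ at £17.36 = 2388.9 < 16000, so use break Q=16000: TC = 38,850×£17.36 + (38,850/16000.0)×306 + (16000.0/2)×0.24×£17.36 = £708,510.21.
Lowest total cost among the candidates is at Q = 2372.5.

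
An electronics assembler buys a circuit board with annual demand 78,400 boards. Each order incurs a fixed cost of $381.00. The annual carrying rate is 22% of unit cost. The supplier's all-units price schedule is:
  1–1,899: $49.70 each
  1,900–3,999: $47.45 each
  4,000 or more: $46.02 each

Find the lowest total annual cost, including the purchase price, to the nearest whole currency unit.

Holding cost per unit per year at price C is H = 0.22·C.
Candidates are each tier's EOQ (if it falls in that tier) and each price-break quantity.
Tier 1 ($49.70): EOQ = 2337.5 exceeds tier's upper bound 1899, so this tier is dominated.
EOQ at $47.45 = 2392.2 (feasible in tier 2): TC = 78,400×$47.45 + (78,400/2392.2)×381 + (2392.2/2)×0.22×$47.45 = $3,745,052.67.
EOQ at $46.02 = 2429.1 < 4000, so use break Q=4000: TC = 78,400×$46.02 + (78,400/4000.0)×381 + (4000.0/2)×0.22×$46.02 = $3,635,684.40.
Lowest total cost among the candidates is at Q = 4000.0.

TC* ≈ $3,635,684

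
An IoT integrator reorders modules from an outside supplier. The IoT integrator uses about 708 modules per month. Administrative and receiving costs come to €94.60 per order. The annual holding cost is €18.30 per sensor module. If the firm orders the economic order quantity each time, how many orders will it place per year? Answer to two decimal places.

Annual demand D = 708 × 12 = 8,496.
EOQ = √(2DS/H) = √(2 × 8,496 × 94.6 / 18.3) ≈ 296.38.
Orders per year = D / Q* = 8,496 / 296.38 ≈ 28.666.

N ≈ 28.67 orders per year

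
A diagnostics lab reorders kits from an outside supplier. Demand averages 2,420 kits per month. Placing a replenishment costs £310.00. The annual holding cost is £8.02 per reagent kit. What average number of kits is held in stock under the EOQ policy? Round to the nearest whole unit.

Average inventory ≈ 749 kits

Annual demand D = 2,420 × 12 = 29,040.
The optimal lot size = √(2DS/H) = √(2 × 29,040 × 310 / 8.02) ≈ 1498.33.
Average inventory = Q*/2 ≈ 1498.33 / 2 = 749.164.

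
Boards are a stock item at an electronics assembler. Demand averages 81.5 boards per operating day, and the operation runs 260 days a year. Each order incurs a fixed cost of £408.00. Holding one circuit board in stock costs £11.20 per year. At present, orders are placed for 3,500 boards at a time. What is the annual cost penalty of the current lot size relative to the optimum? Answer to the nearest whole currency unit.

Extra cost ≈ £8,154 per year

Annual demand D = 81.5 × 260 = 21,190.
EOQ = √(2DS/H) = √(2 × 21,190 × 408 / 11.2) ≈ 1242.51.
Cost at Q* = (D/Q*)S + (Q*/2)H = √(2DSH) ≈ £13,916.16.
Cost at Q = 3,500: (21,190/3,500)×408 + (3,500/2)×11.2 = £2,470.15 + £19,600.00 = £22,070.15.
Excess = £22,070.15 − £13,916.16 = £8,153.98.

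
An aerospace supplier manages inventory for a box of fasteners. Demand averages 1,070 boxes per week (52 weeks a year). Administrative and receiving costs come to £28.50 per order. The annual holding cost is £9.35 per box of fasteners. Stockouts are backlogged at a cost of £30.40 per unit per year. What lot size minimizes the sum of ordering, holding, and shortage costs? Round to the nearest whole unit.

Annual demand D = 1,070 × 52 = 55,640.
With planned backorders, Q* = √(2DS/H) · √((H+B)/B).
√(2DS/H) = √(2 × 55,640 × 28.5 / 9.35) = 582.405.
√((H+B)/B) = √((9.35+30.4)/30.4) = 1.1435.
Q* ≈ 665.974.

Q* ≈ 666 boxes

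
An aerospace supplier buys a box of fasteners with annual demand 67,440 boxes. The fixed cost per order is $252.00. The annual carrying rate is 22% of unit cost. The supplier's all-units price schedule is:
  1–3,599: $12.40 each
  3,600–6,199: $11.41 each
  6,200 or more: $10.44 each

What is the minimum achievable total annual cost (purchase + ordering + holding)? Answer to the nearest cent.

TC* ≈ $713,934.79

Holding cost per unit per year at price C is H = 0.22·C.
Evaluate total cost at each tier's feasible EOQ or, if the EOQ is below the tier, at the tier's minimum quantity.
EOQ at $12.40 = 3529.8 (feasible in tier 1): TC = 67,440×$12.40 + (67,440/3529.8)×252 + (3529.8/2)×0.22×$12.40 = $845,885.33.
EOQ at $11.41 = 3679.8 (feasible in tier 2): TC = 67,440×$11.41 + (67,440/3679.8)×252 + (3679.8/2)×0.22×$11.41 = $778,727.34.
EOQ at $10.44 = 3846.9 < 6200, so use break Q=6200: TC = 67,440×$10.44 + (67,440/6200.0)×252 + (6200.0/2)×0.22×$10.44 = $713,934.79.
Lowest total cost among the candidates is at Q = 6200.0.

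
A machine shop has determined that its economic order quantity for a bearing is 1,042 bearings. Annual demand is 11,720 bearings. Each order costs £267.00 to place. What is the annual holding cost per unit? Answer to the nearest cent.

H ≈ £5.76

Invert the EOQ relation Q*² = 2DS/H.
From Q* = √(2DS/H): H = 2DS / Q*² = 2 × 11,720 × 267 / 1,042² = 5.7641.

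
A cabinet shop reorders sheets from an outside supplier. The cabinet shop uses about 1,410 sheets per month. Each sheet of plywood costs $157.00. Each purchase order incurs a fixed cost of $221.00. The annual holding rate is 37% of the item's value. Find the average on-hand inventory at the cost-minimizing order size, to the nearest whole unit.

Annual demand D = 1,410 × 12 = 16,920.
Holding cost H = 0.37 × $157.00 = $58.0900 per unit per year.
Q* = √(2DS/H) = √(2 × 16,920 × 221 / 58.09) ≈ 358.81.
Average inventory = Q*/2 ≈ 358.81 / 2 = 179.403.

Average inventory ≈ 179 sheets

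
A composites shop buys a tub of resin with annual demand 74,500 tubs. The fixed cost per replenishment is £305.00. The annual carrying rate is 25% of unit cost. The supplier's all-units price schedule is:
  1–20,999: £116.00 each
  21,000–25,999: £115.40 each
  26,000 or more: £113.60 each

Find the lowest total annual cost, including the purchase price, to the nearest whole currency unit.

TC* ≈ £8,678,303

Holding cost per unit per year at price C is H = 0.25·C.
Candidates are each tier's EOQ (if it falls in that tier) and each price-break quantity.
EOQ at £116.00 = 1251.8 (feasible in tier 1): TC = 74,500×£116.00 + (74,500/1251.8)×305 + (1251.8/2)×0.25×£116.00 = £8,678,302.96.
EOQ at £115.40 = 1255.1 < 21000, so use break Q=21000: TC = 74,500×£115.40 + (74,500/21000.0)×305 + (21000.0/2)×0.25×£115.40 = £8,901,307.02.
EOQ at £113.60 = 1265.0 < 26000, so use break Q=26000: TC = 74,500×£113.60 + (74,500/26000.0)×305 + (26000.0/2)×0.25×£113.60 = £8,833,273.94.
Lowest total cost among the candidates is at Q = 1251.8.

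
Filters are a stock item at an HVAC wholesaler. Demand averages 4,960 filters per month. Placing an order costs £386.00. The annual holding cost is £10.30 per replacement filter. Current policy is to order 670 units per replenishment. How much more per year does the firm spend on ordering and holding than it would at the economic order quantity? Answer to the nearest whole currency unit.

Extra cost ≈ £15,986 per year

Annual demand D = 4,960 × 12 = 59,520.
EOQ = √(2DS/H) = √(2 × 59,520 × 386 / 10.3) ≈ 2112.13.
Cost at Q* = (D/Q*)S + (Q*/2)H = √(2DSH) ≈ £21,754.98.
Cost at Q = 670: (59,520/670)×386 + (670/2)×10.3 = £34,290.63 + £3,450.50 = £37,741.13.
Excess = £37,741.13 − £21,754.98 = £15,986.15.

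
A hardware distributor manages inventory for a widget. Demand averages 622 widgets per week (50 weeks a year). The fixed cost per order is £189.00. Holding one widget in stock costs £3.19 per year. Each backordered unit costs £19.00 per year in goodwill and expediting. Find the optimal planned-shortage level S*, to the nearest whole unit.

S* ≈ 298 widgets

Annual demand D = 622 × 50 = 31,100.
With planned backorders, Q* = √(2DS/H) · √((H+B)/B).
√(2DS/H) = √(2 × 31,100 × 189 / 3.19) = 1919.688.
√((H+B)/B) = √((3.19+19)/19) = 1.0807.
Q* ≈ 2074.592.
S* = Q* · H/(H+B) = 2074.592 × 3.19/22.19 ≈ 298.240.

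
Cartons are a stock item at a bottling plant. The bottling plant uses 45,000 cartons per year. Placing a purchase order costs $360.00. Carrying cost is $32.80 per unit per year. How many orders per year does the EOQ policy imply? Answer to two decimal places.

Q* = √(2DS/H) = √(2 × 45,000 × 360 / 32.8) ≈ 993.88.
Orders per year = D / Q* = 45,000 / 993.88 ≈ 45.277.

N ≈ 45.28 orders per year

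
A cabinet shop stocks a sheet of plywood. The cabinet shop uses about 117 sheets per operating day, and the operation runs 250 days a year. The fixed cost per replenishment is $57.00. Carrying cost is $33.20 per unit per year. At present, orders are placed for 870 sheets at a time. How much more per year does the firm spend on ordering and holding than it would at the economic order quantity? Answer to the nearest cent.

Extra cost ≈ $5,836.72 per year

Annual demand D = 117 × 250 = 29,250.
EOQ = √(2DS/H) = √(2 × 29,250 × 57 / 33.2) ≈ 316.92.
Cost at Q* = (D/Q*)S + (Q*/2)H = √(2DSH) ≈ $10,521.66.
Cost at Q = 870: (29,250/870)×57 + (870/2)×33.2 = $1,916.38 + $14,442.00 = $16,358.38.
Excess = $16,358.38 − $10,521.66 = $5,836.72.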